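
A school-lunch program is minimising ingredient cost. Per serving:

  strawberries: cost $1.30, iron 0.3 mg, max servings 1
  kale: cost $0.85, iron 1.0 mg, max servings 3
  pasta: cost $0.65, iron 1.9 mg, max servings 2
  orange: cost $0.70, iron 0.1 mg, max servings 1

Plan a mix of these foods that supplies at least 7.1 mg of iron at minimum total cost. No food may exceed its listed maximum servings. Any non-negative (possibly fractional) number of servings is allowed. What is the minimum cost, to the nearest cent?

Cost per mg of iron: pasta $0.3421, kale $0.8500, strawberries $4.3333, orange $7.0000.
Take 2 servings of pasta: +3.8 mg iron for $1.30 (total $1.30, still need 3.3 mg).
Take 3 servings of kale: +3.0 mg iron for $2.55 (total $3.85, still need 0.3 mg).
Take 1 serving of strawberries: +0.3 mg iron for $1.30 (total $5.15, still need 0.0 mg).
Greedy by cheapest-per-mg is optimal for a single linear constraint, so the minimum cost is $5.15.

$5.15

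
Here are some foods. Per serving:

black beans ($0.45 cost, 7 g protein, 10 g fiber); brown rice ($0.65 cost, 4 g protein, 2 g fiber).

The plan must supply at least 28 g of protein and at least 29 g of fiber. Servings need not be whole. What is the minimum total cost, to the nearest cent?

black beans only: max(28/7, 29/10) = 4 servings → $1.80.
brown rice only: max(28/4, 29/2) = 14.5 servings → $9.43.
black beans + brown rice with both tight: 2.308 servings and 2.962 servings → $2.96.
The minimum over all feasible corners is $1.80.

$1.80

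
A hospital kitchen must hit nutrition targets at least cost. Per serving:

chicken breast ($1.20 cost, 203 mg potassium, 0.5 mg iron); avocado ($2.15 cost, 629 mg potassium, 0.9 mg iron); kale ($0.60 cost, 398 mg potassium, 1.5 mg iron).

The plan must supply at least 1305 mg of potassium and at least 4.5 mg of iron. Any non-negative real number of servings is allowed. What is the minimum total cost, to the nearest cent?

With two linear requirements the optimum uses one or two foods; enumerate the corners.
chicken breast only: max(1305/203, 4.5/0.5) = 9 servings → $10.80.
avocado only: max(1305/629, 4.5/0.9) = 5 servings → $10.75.
kale only: max(1305/398, 4.5/1.5) = 3.279 servings → $1.97.
chicken breast + avocado: intersection lies outside the first quadrant.
chicken breast + kale with both tight: 1.578 servings and 2.474 servings → $3.38.
avocado + kale with both tight: 0.2845 servings and 2.829 servings → $2.31.
So the least-cost plan costs $1.97.

$1.97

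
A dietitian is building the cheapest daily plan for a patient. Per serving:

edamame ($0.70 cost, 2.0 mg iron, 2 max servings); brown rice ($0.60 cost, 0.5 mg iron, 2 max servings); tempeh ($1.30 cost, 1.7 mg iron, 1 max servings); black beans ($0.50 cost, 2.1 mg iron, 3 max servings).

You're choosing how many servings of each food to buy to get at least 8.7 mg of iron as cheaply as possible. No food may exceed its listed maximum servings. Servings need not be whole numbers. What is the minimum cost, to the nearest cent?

$2.34

Cost per mg of iron: black beans $0.2381, edamame $0.3500, tempeh $0.7647, brown rice $1.2000.
Take 3 servings of black beans: +6.3 mg iron for $1.50 (total $1.50, still need 2.4 mg).
Take 1.2 servings of edamame: +2.4 mg iron for $0.84 (total $2.34, still need 0.0 mg).
Filling from the cheapest source first is optimal under one linear minimum: $2.34.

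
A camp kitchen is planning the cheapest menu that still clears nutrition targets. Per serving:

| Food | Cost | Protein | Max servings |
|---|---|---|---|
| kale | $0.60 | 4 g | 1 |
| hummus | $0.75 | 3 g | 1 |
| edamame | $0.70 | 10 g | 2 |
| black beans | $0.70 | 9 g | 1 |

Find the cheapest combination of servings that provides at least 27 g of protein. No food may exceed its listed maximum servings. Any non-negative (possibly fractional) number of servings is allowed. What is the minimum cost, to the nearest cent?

$1.94

Cost per g of protein: edamame $0.0700, black beans $0.0778, kale $0.1500, hummus $0.2500.
Take 2 servings of edamame: +20.0 g protein for $1.40 (total $1.40, still need 7.0 g).
Take 0.7778 servings of black beans: +7.0 g protein for $0.54 (total $1.94, still need 0.0 g).
Filling from the cheapest source first is optimal under one linear minimum: $1.94.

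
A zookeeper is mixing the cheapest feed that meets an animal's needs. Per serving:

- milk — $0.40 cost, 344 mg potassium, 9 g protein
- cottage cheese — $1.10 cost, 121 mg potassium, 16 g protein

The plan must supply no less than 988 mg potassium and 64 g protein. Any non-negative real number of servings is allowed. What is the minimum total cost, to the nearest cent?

$2.84

Minimising a linear cost over {potassium ≥ 988, protein ≥ 64, servings ≥ 0} — the optimum is at a vertex, using one or two foods.
milk only: max(988/344, 64/9) = 7.111 servings → $2.84.
cottage cheese only: max(988/121, 64/16) = 8.165 servings → $8.98.
milk + cottage cheese with both tight: 1.827 servings and 2.973 servings → $4.00.
So the least-cost plan costs $2.84.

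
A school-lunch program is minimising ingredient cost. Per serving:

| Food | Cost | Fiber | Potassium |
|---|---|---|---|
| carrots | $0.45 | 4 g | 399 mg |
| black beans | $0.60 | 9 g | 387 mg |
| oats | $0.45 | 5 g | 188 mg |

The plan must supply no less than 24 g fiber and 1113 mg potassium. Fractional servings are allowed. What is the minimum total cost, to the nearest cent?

Two binding constraints pin down two serving amounts, so the optimal mix uses at most two foods. The candidates are each food alone (scaled to the tighter of fiber/potassium) and each pair with both constraints tight.
carrots only: max(24/4, 1113/399) = 6 servings → $2.70.
black beans only: max(24/9, 1113/387) = 2.876 servings → $1.73.
oats only: max(24/5, 1113/188) = 5.92 servings → $2.66.
carrots + black beans with both tight: 0.3568 servings and 2.508 servings → $1.67.
carrots + oats with both tight: 0.8471 servings and 4.122 servings → $2.24.
black beans + oats: the both-tight solution has a negative serving — not a feasible corner.
Cheapest feasible corner: $1.67.

$1.67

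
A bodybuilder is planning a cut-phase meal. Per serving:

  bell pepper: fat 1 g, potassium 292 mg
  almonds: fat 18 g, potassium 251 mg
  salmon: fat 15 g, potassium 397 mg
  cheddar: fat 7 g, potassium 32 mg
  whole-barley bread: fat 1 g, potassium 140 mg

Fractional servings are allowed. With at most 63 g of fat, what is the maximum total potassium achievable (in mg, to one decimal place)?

18396.0 mg

Potassium per g fat: bell pepper 292, whole-barley bread 140, salmon 26.47, almonds 13.94, cheddar 4.571.
With no serving limits, spend the whole fat allowance on bell pepper: 63 g / 1 g × 292 mg = 18396.0 mg.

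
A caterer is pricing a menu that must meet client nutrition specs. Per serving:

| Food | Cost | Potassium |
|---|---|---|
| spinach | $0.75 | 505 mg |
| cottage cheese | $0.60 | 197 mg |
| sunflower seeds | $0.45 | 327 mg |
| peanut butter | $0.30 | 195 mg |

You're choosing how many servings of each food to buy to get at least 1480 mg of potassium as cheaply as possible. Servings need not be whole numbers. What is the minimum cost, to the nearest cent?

Cost per mg of potassium: sunflower seeds $0.0014, spinach $0.0015, peanut butter $0.0015, cottage cheese $0.0030.
With no serving limits, use only sunflower seeds: 1480 mg / 327 mg = 4.526 servings × $0.45 = $2.04.

$2.04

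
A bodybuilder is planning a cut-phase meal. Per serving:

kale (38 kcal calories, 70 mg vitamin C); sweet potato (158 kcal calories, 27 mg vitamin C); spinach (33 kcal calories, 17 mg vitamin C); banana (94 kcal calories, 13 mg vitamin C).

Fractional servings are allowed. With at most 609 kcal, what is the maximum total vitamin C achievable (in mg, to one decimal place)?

1121.8 mg

Vitamin C per kcal: kale 1.842, spinach 0.5152, sweet potato 0.1709, banana 0.1383.
With no serving limits, spend the whole calories allowance on kale: 609 kcal / 38 kcal × 70 mg = 1121.8 mg.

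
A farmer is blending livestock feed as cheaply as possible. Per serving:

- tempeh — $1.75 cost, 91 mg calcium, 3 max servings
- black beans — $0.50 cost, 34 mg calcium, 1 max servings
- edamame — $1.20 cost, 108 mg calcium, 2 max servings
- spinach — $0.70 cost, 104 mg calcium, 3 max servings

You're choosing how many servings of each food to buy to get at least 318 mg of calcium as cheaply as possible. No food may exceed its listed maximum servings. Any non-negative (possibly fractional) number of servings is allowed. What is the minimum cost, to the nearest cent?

Cost per mg of calcium: spinach $0.0067, edamame $0.0111, black beans $0.0147, tempeh $0.0192.
Take 3 servings of spinach: +312.0 mg calcium for $2.10 (total $2.10, still need 6.0 mg).
Take 0.05556 servings of edamame: +6.0 mg calcium for $0.07 (total $2.17, still need 0.0 mg).
Filling from the cheapest source first is optimal under one linear minimum: $2.17.

$2.17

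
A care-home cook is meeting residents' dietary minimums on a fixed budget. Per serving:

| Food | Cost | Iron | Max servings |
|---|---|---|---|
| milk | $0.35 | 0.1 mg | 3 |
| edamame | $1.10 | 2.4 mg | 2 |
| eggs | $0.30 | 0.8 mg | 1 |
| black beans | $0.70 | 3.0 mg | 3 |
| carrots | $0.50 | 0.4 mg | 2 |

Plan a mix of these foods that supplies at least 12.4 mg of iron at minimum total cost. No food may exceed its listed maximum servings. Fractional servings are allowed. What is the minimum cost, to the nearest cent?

$3.59

Cost per mg of iron: black beans $0.2333, eggs $0.3750, edamame $0.4583, carrots $1.2500, milk $3.5000.
Take 3 servings of black beans: +9.0 mg iron for $2.10 (total $2.10, still need 3.4 mg).
Take 1 serving of eggs: +0.8 mg iron for $0.30 (total $2.40, still need 2.6 mg).
Take 1.083 servings of edamame: +2.6 mg iron for $1.19 (total $3.59, still need 0.0 mg).
Greedy by cheapest-per-mg is optimal for a single linear constraint, so the minimum cost is $3.59.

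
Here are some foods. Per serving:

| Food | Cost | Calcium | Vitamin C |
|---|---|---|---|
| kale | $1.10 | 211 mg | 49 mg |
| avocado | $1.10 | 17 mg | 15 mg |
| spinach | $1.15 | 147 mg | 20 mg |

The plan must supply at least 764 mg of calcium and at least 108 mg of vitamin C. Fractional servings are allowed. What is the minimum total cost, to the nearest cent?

$3.98

Two binding constraints pin down two serving amounts, so the optimal mix uses at most two foods. The candidates are each food alone (scaled to the tighter of calcium/vitamin C) and each pair with both constraints tight.
kale only: max(764/211, 108/49) = 3.621 servings → $3.98.
avocado only: max(764/17, 108/15) = 44.94 servings → $49.44.
spinach only: max(764/147, 108/20) = 5.4 servings → $6.21.
kale + avocado: intersection lies outside the first quadrant.
kale + spinach with both tight: 0.1998 servings and 4.91 servings → $5.87.
avocado + spinach with both tight: 0.3196 servings and 5.16 servings → $6.29.
So the least-cost plan costs $3.98.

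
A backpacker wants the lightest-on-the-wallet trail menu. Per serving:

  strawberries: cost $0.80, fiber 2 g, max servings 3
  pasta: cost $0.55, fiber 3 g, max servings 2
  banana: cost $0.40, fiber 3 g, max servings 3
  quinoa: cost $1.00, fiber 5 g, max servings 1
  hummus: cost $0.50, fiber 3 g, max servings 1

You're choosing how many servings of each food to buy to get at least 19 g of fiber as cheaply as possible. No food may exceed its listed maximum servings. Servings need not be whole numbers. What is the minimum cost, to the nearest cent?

Cost per g of fiber: banana $0.1333, hummus $0.1667, pasta $0.1833, quinoa $0.2000, strawberries $0.4000.
Take 3 servings of banana: +9.0 g fiber for $1.20 (total $1.20, still need 10.0 g).
Take 1 serving of hummus: +3.0 g fiber for $0.50 (total $1.70, still need 7.0 g).
Take 2 servings of pasta: +6.0 g fiber for $1.10 (total $2.80, still need 1.0 g).
Take 0.2 servings of quinoa: +1.0 g fiber for $0.20 (total $3.00, still need 0.0 g).
Filling from the cheapest source first is optimal under one linear minimum: $3.00.

$3.00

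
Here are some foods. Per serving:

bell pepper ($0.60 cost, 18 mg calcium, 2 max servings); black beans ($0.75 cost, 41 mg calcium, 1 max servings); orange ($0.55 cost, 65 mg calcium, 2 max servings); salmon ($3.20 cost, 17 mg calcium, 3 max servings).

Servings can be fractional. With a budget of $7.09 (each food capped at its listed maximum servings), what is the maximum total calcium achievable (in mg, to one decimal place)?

Calcium per dollar: orange 118.2, black beans 54.67, bell pepper 30, salmon 5.312.
Take 2 servings of orange: spends $1.10, +130.0 mg calcium (running total 130.0 mg).
Take 1 serving of black beans: spends $0.75, +41.0 mg calcium (running total 171.0 mg).
Take 2 servings of bell pepper: spends $1.20, +36.0 mg calcium (running total 207.0 mg).
Take 1.262 servings of salmon: spends $4.04, +21.5 mg calcium (running total 228.5 mg).
Greedy by best ratio exhausts the cost allowance optimally: 228.5 mg.

228.5 mg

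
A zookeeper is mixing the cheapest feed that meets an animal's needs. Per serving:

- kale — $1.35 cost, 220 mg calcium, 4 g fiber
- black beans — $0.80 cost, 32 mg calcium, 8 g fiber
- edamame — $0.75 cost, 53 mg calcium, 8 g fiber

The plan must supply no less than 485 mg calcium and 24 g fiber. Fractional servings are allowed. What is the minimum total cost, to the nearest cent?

For a min-cost LP with two ≥-constraints, a basic feasible solution has at most two positive variables.
kale only: max(485/220, 24/4) = 6 servings → $8.10.
black beans only: max(485/32, 24/8) = 15.16 servings → $12.12.
edamame only: max(485/53, 24/8) = 9.151 servings → $6.86.
kale + black beans with both tight: 1.907 servings and 2.047 servings → $4.21.
kale + edamame with both tight: 1.685 servings and 2.158 servings → $3.89.
black beans + edamame: intersection lies outside the first quadrant.
The minimum over all feasible corners is $3.89.

$3.89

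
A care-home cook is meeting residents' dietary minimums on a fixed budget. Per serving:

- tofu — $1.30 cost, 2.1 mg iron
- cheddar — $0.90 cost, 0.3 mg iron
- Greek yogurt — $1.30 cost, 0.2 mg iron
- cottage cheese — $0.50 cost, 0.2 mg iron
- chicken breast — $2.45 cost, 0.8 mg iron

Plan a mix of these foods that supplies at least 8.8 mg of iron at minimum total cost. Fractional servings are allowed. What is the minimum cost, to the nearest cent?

Cost per mg of iron: tofu $0.6190, cottage cheese $2.5000, cheddar $3.0000, chicken breast $3.0625, Greek yogurt $6.5000.
With no serving limits, use only tofu: 8.8 mg / 2.1 mg = 4.19 servings × $1.30 = $5.45.

$5.45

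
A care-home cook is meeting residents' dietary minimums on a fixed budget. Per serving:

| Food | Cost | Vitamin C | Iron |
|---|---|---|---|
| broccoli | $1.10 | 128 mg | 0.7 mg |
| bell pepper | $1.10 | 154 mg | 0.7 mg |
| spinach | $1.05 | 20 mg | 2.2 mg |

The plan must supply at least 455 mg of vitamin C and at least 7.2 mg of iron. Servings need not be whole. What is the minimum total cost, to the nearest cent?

broccoli only: max(455/128, 7.2/0.7) = 10.29 servings → $11.31.
bell pepper only: max(455/154, 7.2/0.7) = 10.29 servings → $11.31.
spinach only: max(455/20, 7.2/2.2) = 22.75 servings → $23.89.
broccoli + bell pepper: intersection lies outside the first quadrant.
broccoli + spinach with both tight: 3.203 servings and 2.254 servings → $5.89.
bell pepper + spinach with both tight: 2.639 servings and 2.433 servings → $5.46.
The minimum over all feasible corners is $5.46.

$5.46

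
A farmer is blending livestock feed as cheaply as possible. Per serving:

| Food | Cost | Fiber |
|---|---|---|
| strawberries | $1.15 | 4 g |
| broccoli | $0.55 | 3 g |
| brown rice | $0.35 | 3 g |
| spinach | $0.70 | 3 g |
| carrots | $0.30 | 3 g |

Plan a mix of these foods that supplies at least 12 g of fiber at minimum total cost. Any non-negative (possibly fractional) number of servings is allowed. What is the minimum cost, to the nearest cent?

$1.20

Cost per g of fiber: carrots $0.1000, brown rice $0.1167, broccoli $0.1833, spinach $0.2333, strawberries $0.2875.
With no serving limits, use only carrots: 12 g / 3 g = 4 servings × $0.30 = $1.20.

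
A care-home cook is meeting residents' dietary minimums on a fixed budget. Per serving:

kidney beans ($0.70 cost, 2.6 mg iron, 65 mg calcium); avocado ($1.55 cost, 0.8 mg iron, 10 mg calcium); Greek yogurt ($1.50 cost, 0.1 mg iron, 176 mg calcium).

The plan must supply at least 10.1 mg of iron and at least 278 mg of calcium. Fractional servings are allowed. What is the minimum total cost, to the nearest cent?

$2.94

kidney beans only: max(10.1/2.6, 278/65) = 4.277 servings → $2.99.
avocado only: max(10.1/0.8, 278/10) = 27.8 servings → $43.09.
Greek yogurt only: max(10.1/0.1, 278/176) = 101 servings → $151.50.
kidney beans + avocado with both targets exact would need a negative amount; discard.
kidney beans + Greek yogurt with both tight: 3.879 servings and 0.147 servings → $2.94.
avocado + Greek yogurt with both tight: 12.52 servings and 0.8684 servings → $20.70.
The minimum over all feasible corners is $2.94.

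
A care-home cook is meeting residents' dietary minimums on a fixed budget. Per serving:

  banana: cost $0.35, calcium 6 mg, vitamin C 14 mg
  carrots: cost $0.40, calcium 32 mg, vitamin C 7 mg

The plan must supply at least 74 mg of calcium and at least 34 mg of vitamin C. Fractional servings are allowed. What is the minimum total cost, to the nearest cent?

$1.31

This is a tiny linear program; its minimum lies at a vertex of the feasible set. List the vertices and price them.
banana only: max(74/6, 34/14) = 12.33 servings → $4.32.
carrots only: max(74/32, 34/7) = 4.857 servings → $1.94.
banana + carrots with both tight: 1.404 servings and 2.049 servings → $1.31.
Cheapest feasible corner: $1.31.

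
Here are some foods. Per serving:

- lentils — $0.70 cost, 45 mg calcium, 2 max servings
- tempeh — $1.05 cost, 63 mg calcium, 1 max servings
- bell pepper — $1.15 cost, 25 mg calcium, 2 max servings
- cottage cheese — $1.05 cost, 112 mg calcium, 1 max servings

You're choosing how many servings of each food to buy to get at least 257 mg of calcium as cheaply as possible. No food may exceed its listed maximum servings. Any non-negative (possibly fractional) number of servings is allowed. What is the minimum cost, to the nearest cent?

$3.37

Cost per mg of calcium: cottage cheese $0.0094, lentils $0.0156, tempeh $0.0167, bell pepper $0.0460.
Take 1 serving of cottage cheese: +112.0 mg calcium for $1.05 (total $1.05, still need 145.0 mg).
Take 2 servings of lentils: +90.0 mg calcium for $1.40 (total $2.45, still need 55.0 mg).
Take 0.873 servings of tempeh: +55.0 mg calcium for $0.92 (total $3.37, still need 0.0 mg).
Greedy by cheapest-per-mg is optimal for a single linear constraint, so the minimum cost is $3.37.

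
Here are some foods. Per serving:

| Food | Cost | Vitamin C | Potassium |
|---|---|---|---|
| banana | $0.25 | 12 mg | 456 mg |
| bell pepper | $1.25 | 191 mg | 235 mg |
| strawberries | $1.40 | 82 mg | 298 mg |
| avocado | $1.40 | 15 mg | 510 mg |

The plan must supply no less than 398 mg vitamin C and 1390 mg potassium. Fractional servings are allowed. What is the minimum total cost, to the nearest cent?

A basic optimal solution has at most two foods positive. Try each food alone and each pair with both targets met exactly.
banana only: max(398/12, 1390/456) = 33.17 servings → $8.29.
bell pepper only: max(398/191, 1390/235) = 5.915 servings → $7.39.
strawberries only: max(398/82, 1390/298) = 4.854 servings → $6.80.
avocado only: max(398/15, 1390/510) = 26.53 servings → $37.15.
banana + bell pepper with both tight: 2.04 servings and 1.956 servings → $2.95.
banana + strawberries with both targets exact would need a negative amount; discard.
banana + avocado: the both-tight solution has a negative serving — not a feasible corner.
bell pepper + strawberries with both tight: 0.1228 servings and 4.568 servings → $6.55.
bell pepper + avocado with both tight: 1.94 servings and 1.832 servings → $4.99.
strawberries + avocado with both targets exact would need a negative amount; discard.
So the least-cost plan costs $2.95.

$2.95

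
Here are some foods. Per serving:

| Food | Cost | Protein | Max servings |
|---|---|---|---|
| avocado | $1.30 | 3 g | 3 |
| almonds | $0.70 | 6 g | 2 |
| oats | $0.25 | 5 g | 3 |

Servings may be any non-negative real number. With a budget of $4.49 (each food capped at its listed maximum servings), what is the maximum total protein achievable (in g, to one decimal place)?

Protein per dollar: oats 20, almonds 8.571, avocado 2.308.
Take 3 servings of oats: spends $0.75, +15.0 g protein (running total 15.0 g).
Take 2 servings of almonds: spends $1.40, +12.0 g protein (running total 27.0 g).
Take 1.8 servings of avocado: spends $2.34, +5.4 g protein (running total 32.4 g).
Filling greedily by protein-per-dollar is optimal for one linear limit, giving 32.4 g.

32.4 g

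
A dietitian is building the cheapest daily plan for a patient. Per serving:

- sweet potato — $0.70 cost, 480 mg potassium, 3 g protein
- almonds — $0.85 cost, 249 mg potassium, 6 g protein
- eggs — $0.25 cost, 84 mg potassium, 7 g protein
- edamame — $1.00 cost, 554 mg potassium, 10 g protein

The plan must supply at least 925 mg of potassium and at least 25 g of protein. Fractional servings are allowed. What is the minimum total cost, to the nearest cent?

$1.73

A basic optimal solution has at most two foods positive. Try each food alone and each pair with both targets met exactly.
sweet potato only: max(925/480, 25/3) = 8.333 servings → $5.83.
almonds only: max(925/249, 25/6) = 4.167 servings → $3.54.
eggs only: max(925/84, 25/7) = 11.01 servings → $2.75.
edamame only: max(925/554, 25/10) = 2.5 servings → $2.50.
sweet potato + almonds: the both-tight solution has a negative serving — not a feasible corner.
sweet potato + eggs with both tight: 1.408 servings and 2.968 servings → $1.73.
sweet potato + edamame: intersection lies outside the first quadrant.
almonds + eggs with both tight: 3.531 servings and 0.5448 servings → $3.14.
almonds + edamame: intersection lies outside the first quadrant.
eggs + edamame with both tight: 1.514 servings and 1.44 servings → $1.82.
Cheapest feasible corner: $1.73.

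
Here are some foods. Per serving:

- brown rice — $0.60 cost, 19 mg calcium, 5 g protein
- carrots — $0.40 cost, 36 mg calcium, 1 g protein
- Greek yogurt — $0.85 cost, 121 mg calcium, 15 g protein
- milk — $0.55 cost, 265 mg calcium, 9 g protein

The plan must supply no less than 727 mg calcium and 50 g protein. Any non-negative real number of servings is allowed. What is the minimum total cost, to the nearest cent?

$2.90

Compare the cost at each extreme point of the feasible region.
brown rice only: max(727/19, 50/5) = 38.26 servings → $22.96.
carrots only: max(727/36, 50/1) = 50 servings → $20.00.
Greek yogurt only: max(727/121, 50/15) = 6.008 servings → $5.11.
milk only: max(727/265, 50/9) = 5.556 servings → $3.06.
brown rice + carrots with both tight: 6.665 servings and 16.68 servings → $10.67.
brown rice + Greek yogurt with both targets exact would need a negative amount; discard.
brown rice + milk with both tight: 5.812 servings and 2.327 servings → $4.77.
carrots + Greek yogurt with both tight: 11.59 servings and 2.561 servings → $6.81.
carrots + milk: intersection lies outside the first quadrant.
Greek yogurt + milk with both tight: 2.324 servings and 1.682 servings → $2.90.
So the least-cost plan costs $2.90.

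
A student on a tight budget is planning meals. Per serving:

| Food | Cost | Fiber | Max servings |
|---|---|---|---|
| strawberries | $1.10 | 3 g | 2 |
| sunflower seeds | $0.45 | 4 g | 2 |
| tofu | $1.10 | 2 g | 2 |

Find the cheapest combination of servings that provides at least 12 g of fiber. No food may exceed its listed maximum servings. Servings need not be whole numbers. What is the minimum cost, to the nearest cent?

Cost per g of fiber: sunflower seeds $0.1125, strawberries $0.3667, tofu $0.5500.
Take 2 servings of sunflower seeds: +8.0 g fiber for $0.90 (total $0.90, still need 4.0 g).
Take 1.333 servings of strawberries: +4.0 g fiber for $1.47 (total $2.37, still need 0.0 g).
Greedy by cheapest-per-g is optimal for a single linear constraint, so the minimum cost is $2.37.

$2.37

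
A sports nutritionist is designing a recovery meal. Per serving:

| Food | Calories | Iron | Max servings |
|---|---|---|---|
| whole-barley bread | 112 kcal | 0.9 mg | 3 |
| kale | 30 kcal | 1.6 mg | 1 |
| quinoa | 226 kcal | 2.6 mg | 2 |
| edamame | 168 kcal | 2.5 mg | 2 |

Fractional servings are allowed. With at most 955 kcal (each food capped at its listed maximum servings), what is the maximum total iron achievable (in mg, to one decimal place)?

12.9 mg

Iron per kcal: kale 0.05333, edamame 0.01488, quinoa 0.0115, whole-barley bread 0.008036.
Take 1 serving of kale: uses 30 kcal, +1.6 mg iron (running total 1.6 mg).
Take 2 servings of edamame: uses 336 kcal, +5.0 mg iron (running total 6.6 mg).
Take 2 servings of quinoa: uses 452 kcal, +5.2 mg iron (running total 11.8 mg).
Take 1.223 servings of whole-barley bread: uses 137 kcal, +1.1 mg iron (running total 12.9 mg).
Greedy by best ratio exhausts the calories allowance optimally: 12.9 mg.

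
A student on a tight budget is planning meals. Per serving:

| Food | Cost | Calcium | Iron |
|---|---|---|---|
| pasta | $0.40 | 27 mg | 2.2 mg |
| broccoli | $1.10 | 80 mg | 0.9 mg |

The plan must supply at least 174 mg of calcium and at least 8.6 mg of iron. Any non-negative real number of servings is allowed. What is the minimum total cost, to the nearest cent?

A basic optimal solution has at most two foods positive. Try each food alone and each pair with both targets met exactly.
pasta only: max(174/27, 8.6/2.2) = 6.444 servings → $2.58.
broccoli only: max(174/80, 8.6/0.9) = 9.556 servings → $10.51.
pasta + broccoli with both tight: 3.503 servings and 0.9927 servings → $2.49.
So the least-cost plan costs $2.49.

$2.49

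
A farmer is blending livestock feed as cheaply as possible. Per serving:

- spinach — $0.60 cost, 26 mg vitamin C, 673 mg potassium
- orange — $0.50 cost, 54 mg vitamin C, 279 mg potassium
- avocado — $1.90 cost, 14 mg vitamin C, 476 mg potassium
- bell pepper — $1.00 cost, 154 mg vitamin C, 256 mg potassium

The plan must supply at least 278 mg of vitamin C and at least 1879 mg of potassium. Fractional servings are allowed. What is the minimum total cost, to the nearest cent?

With two linear requirements the optimum uses one or two foods; enumerate the corners.
spinach only: max(278/26, 1879/673) = 10.69 servings → $6.42.
orange only: max(278/54, 1879/279) = 6.735 servings → $3.37.
avocado only: max(278/14, 1879/476) = 19.86 servings → $37.73.
bell pepper only: max(278/154, 1879/256) = 7.34 servings → $7.34.
spinach + orange with both tight: 0.8218 servings and 4.752 servings → $2.87.
spinach + avocado: the both-tight solution has a negative serving — not a feasible corner.
spinach + bell pepper with both tight: 2.25 servings and 1.425 servings → $2.78.
orange + avocado with both tight: 4.864 servings and 1.097 servings → $4.52.
orange + bell pepper with both targets exact would need a negative amount; discard.
avocado + bell pepper with both tight: 3.13 servings and 1.521 servings → $7.47.
Cheapest feasible corner: $2.78.

$2.78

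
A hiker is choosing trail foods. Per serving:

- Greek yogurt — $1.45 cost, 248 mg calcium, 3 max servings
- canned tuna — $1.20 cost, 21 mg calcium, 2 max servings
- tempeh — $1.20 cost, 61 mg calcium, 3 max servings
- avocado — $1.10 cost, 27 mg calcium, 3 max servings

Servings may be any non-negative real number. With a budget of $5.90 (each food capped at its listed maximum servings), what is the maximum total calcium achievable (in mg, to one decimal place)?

822.8 mg

Calcium per dollar: Greek yogurt 171, tempeh 50.83, avocado 24.55, canned tuna 17.5.
Take 3 servings of Greek yogurt: spends $4.35, +744.0 mg calcium (running total 744.0 mg).
Take 1.292 servings of tempeh: spends $1.55, +78.8 mg calcium (running total 822.8 mg).
Filling greedily by calcium-per-dollar is optimal for one linear limit, giving 822.8 mg.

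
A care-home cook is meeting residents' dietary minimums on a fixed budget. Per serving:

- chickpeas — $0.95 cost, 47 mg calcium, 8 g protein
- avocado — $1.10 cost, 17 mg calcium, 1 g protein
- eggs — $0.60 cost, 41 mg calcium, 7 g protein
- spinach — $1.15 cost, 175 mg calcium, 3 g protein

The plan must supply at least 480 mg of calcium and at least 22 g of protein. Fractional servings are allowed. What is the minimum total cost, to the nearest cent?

$3.88

With two linear requirements the optimum uses one or two foods; enumerate the corners.
chickpeas only: max(480/47, 22/8) = 10.21 servings → $9.70.
avocado only: max(480/17, 22/1) = 28.24 servings → $31.06.
eggs only: max(480/41, 22/7) = 11.71 servings → $7.02.
spinach only: max(480/175, 22/3) = 7.333 servings → $8.43.
chickpeas + avocado with both targets exact would need a negative amount; discard.
chickpeas + eggs: the both-tight solution has a negative serving — not a feasible corner.
chickpeas + spinach with both tight: 1.914 servings and 2.229 servings → $4.38.
avocado + eggs: the both-tight solution has a negative serving — not a feasible corner.
avocado + spinach with both tight: 19.44 servings and 0.8548 servings → $22.36.
eggs + spinach with both tight: 2.187 servings and 2.23 servings → $3.88.
So the least-cost plan costs $3.88.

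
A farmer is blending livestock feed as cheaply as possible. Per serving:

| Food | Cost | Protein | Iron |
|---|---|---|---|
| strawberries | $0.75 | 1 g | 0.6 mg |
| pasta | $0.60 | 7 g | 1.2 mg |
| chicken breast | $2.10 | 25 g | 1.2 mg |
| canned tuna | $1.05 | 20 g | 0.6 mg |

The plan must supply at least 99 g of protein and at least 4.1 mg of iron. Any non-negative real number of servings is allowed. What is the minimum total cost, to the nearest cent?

This is a tiny linear program; its minimum lies at a vertex of the feasible set. List the vertices and price them.
strawberries only: max(99/1, 4.1/0.6) = 99 servings → $74.25.
pasta only: max(99/7, 4.1/1.2) = 14.14 servings → $8.49.
chicken breast only: max(99/25, 4.1/1.2) = 3.96 servings → $8.32.
canned tuna only: max(99/20, 4.1/0.6) = 6.833 servings → $7.17.
strawberries + pasta with both targets exact would need a negative amount; discard.
strawberries + chicken breast with both targets exact would need a negative amount; discard.
strawberries + canned tuna with both tight: 1.982 servings and 4.851 servings → $6.58.
pasta + chicken breast: the both-tight solution has a negative serving — not a feasible corner.
pasta + canned tuna with both tight: 1.141 servings and 4.551 servings → $5.46.
chicken breast + canned tuna with both tight: 2.511 servings and 1.811 servings → $7.17.
The minimum over all feasible corners is $5.46.

$5.46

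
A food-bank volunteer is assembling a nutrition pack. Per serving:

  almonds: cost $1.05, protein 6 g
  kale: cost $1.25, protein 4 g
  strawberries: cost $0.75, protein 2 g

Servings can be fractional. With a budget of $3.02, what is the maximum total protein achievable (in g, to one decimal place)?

Protein per dollar: almonds 5.714, kale 3.2, strawberries 2.667.
With no serving limits, spend the whole cost allowance on almonds: $3.02 / $1.05 × 6 g = 17.3 g.

17.3 g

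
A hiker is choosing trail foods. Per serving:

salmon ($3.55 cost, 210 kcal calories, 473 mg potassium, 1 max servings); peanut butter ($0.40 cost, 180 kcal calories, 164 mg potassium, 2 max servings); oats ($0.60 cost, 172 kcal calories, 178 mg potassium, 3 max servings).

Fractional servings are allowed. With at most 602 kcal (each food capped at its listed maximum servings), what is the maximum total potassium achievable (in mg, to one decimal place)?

Potassium per kcal: salmon 2.252, oats 1.035, peanut butter 0.9111.
Take 1 serving of salmon: uses 210 kcal, +473.0 mg potassium (running total 473.0 mg).
Take 2.279 servings of oats: uses 392 kcal, +405.7 mg potassium (running total 878.7 mg).
Greedy by best ratio exhausts the calories allowance optimally: 878.7 mg.

878.7 mg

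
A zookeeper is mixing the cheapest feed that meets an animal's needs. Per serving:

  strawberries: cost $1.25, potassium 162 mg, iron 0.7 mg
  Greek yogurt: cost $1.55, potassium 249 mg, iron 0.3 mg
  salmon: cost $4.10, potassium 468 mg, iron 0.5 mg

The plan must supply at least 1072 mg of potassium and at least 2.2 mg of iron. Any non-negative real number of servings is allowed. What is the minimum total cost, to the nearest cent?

For a min-cost LP with two ≥-constraints, a basic feasible solution has at most two positive variables.
strawberries only: max(1072/162, 2.2/0.7) = 6.617 servings → $8.27.
Greek yogurt only: max(1072/249, 2.2/0.3) = 7.333 servings → $11.37.
salmon only: max(1072/468, 2.2/0.5) = 4.4 servings → $18.04.
strawberries + Greek yogurt with both tight: 1.8 servings and 3.134 servings → $7.11.
strawberries + salmon with both tight: 2.002 servings and 1.598 servings → $9.05.
Greek yogurt + salmon with both targets exact would need a negative amount; discard.
Cheapest feasible corner: $7.11.

$7.11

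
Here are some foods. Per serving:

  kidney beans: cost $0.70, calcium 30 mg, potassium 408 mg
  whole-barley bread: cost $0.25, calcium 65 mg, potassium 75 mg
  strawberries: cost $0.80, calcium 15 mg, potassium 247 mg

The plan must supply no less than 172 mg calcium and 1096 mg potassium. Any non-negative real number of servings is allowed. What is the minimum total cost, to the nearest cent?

This is a tiny linear program; its minimum lies at a vertex of the feasible set. List the vertices and price them.
kidney beans only: max(172/30, 1096/408) = 5.733 servings → $4.01.
whole-barley bread only: max(172/65, 1096/75) = 14.61 servings → $3.65.
strawberries only: max(172/15, 1096/247) = 11.47 servings → $9.17.
kidney beans + whole-barley bread with both tight: 2.404 servings and 1.537 servings → $2.07.
kidney beans + strawberries: intersection lies outside the first quadrant.
whole-barley bread + strawberries with both tight: 1.744 servings and 3.908 servings → $3.56.
The minimum over all feasible corners is $2.07.

$2.07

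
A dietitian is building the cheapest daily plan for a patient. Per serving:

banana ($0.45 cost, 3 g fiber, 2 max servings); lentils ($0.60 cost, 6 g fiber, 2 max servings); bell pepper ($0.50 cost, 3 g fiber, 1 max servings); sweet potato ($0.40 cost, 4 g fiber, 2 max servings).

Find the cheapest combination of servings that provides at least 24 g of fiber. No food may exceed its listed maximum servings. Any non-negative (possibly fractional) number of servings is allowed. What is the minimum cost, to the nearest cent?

$2.60

Cost per g of fiber: lentils $0.1000, sweet potato $0.1000, banana $0.1500, bell pepper $0.1667.
Take 2 servings of lentils: +12.0 g fiber for $1.20 (total $1.20, still need 12.0 g).
Take 2 servings of sweet potato: +8.0 g fiber for $0.80 (total $2.00, still need 4.0 g).
Take 1.333 servings of banana: +4.0 g fiber for $0.60 (total $2.60, still need 0.0 g).
Greedy by cheapest-per-g is optimal for a single linear constraint, so the minimum cost is $2.60.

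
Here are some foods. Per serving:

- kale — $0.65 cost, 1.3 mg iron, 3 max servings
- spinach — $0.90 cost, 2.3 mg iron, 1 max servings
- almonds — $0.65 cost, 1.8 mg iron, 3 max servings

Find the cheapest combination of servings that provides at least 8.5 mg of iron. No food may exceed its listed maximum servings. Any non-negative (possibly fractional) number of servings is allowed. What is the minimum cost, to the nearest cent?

$3.25

Cost per mg of iron: almonds $0.3611, spinach $0.3913, kale $0.5000.
Take 3 servings of almonds: +5.4 mg iron for $1.95 (total $1.95, still need 3.1 mg).
Take 1 serving of spinach: +2.3 mg iron for $0.90 (total $2.85, still need 0.8 mg).
Take 0.6154 servings of kale: +0.8 mg iron for $0.40 (total $3.25, still need 0.0 mg).
Filling from the cheapest source first is optimal under one linear minimum: $3.25.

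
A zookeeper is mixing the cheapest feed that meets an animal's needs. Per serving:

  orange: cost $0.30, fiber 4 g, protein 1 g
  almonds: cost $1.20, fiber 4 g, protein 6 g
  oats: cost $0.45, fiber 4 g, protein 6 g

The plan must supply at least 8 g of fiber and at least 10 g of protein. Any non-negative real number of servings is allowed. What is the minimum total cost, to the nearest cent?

With two linear requirements the optimum uses one or two foods; enumerate the corners.
orange only: max(8/4, 10/1) = 10 servings → $3.00.
almonds only: max(8/4, 10/6) = 2 servings → $2.40.
oats only: max(8/4, 10/6) = 2 servings → $0.90.
orange + almonds with both tight: 0.4 servings and 1.6 servings → $2.04.
orange + oats with both tight: 0.4 servings and 1.6 servings → $0.84.
almonds + oats (both tight): parallel constraints — no distinct corner.
Cheapest feasible corner: $0.84.

$0.84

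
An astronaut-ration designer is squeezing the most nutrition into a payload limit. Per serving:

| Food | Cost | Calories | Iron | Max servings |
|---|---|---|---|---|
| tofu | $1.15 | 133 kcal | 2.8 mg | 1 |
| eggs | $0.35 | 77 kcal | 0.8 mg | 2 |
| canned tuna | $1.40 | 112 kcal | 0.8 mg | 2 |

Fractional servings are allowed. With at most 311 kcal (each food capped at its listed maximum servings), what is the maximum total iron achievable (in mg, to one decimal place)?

4.6 mg

Iron per kcal: tofu 0.02105, eggs 0.01039, canned tuna 0.007143.
Take 1 serving of tofu: uses 133 kcal, +2.8 mg iron (running total 2.8 mg).
Take 2 servings of eggs: uses 154 kcal, +1.6 mg iron (running total 4.4 mg).
Take 0.2143 servings of canned tuna: uses 24 kcal, +0.2 mg iron (running total 4.6 mg).
Filling greedily by iron-per-kcal is optimal for one linear limit, giving 4.6 mg.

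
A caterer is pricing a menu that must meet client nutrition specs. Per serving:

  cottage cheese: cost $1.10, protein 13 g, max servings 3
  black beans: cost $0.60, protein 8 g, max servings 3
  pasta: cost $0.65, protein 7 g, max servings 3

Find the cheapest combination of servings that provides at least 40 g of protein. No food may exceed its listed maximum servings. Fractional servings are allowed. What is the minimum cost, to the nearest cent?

$3.15

Cost per g of protein: black beans $0.0750, cottage cheese $0.0846, pasta $0.0929.
Take 3 servings of black beans: +24.0 g protein for $1.80 (total $1.80, still need 16.0 g).
Take 1.231 servings of cottage cheese: +16.0 g protein for $1.35 (total $3.15, still need 0.0 g).
Greedy by cheapest-per-g is optimal for a single linear constraint, so the minimum cost is $3.15.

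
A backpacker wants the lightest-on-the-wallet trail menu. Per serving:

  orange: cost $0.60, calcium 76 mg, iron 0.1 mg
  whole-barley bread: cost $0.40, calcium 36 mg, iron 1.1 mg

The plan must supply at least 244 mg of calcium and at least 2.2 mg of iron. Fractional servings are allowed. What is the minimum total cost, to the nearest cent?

$2.13

Minimising a linear cost over {calcium ≥ 244, iron ≥ 2.2, servings ≥ 0} — the optimum is at a vertex, using one or two foods.
orange only: max(244/76, 2.2/0.1) = 22 servings → $13.20.
whole-barley bread only: max(244/36, 2.2/1.1) = 6.778 servings → $2.71.
orange + whole-barley bread with both tight: 2.365 servings and 1.785 servings → $2.13.
The minimum over all feasible corners is $2.13.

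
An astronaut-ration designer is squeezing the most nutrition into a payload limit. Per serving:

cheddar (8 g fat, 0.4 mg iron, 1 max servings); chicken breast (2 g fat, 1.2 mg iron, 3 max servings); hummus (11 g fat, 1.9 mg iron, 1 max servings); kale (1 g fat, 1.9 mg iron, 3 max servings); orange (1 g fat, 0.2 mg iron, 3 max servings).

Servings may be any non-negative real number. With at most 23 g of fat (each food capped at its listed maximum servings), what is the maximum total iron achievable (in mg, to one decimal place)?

11.8 mg

Iron per g fat: kale 1.9, chicken breast 0.6, orange 0.2, hummus 0.1727, cheddar 0.05.
Take 3 servings of kale: uses 3 g fat, +5.7 mg iron (running total 5.7 mg).
Take 3 servings of chicken breast: uses 6 g fat, +3.6 mg iron (running total 9.3 mg).
Take 3 servings of orange: uses 3 g fat, +0.6 mg iron (running total 9.9 mg).
Take 1 serving of hummus: uses 11 g fat, +1.9 mg iron (running total 11.8 mg).
Filling greedily by iron-per-g fat is optimal for one linear limit, giving 11.8 mg.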